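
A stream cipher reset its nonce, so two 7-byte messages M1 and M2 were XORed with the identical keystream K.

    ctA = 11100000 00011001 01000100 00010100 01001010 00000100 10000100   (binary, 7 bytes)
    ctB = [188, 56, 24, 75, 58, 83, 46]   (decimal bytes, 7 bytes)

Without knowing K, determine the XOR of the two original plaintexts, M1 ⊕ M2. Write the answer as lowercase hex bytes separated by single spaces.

ctA ⊕ ctB = (M1 ⊕ K) ⊕ (M2 ⊕ K) = M1 ⊕ M2 — the shared key cancels under XOR.
byte 0: 224 xor 188 =  92
byte 1:  25 xor  56 =  33
byte 2:  68 xor  24 =  92
byte 3:  20 xor  75 =  95
byte 4:  74 xor  58 = 112
byte 5:   4 xor  83 =  87
byte 6: 132 xor  46 = 170

5c 21 5c 5f 70 57 aa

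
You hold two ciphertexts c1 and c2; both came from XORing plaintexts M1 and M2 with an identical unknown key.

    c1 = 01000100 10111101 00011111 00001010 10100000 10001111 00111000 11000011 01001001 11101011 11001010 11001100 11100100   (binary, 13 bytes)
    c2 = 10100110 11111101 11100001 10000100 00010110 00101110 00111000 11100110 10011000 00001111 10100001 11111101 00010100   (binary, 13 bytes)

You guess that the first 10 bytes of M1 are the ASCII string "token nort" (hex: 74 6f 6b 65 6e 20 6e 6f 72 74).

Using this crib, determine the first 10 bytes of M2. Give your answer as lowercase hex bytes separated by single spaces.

First, c1 ⊕ c2 = (M1 ⊕ K) ⊕ (M2 ⊕ K) = M1 ⊕ M2, so the key drops out. Then M2 = (M1 ⊕ M2) ⊕ M1 over the first 10 bytes.
byte 0: (44 XOR a6) XOR 74 = e2 XOR 74 = 96
byte 1: (bd XOR fd) XOR 6f = 40 XOR 6f = 2f
byte 2: (1f XOR e1) XOR 6b = fe XOR 6b = 95
byte 3: (0a XOR 84) XOR 65 = 8e XOR 65 = eb
byte 4: (a0 XOR 16) XOR 6e = b6 XOR 6e = d8
byte 5: (8f XOR 2e) XOR 20 = a1 XOR 20 = 81
byte 6: (38 XOR 38) XOR 6e = 00 XOR 6e = 6e
byte 7: (c3 XOR e6) XOR 6f = 25 XOR 6f = 4a
byte 8: (49 XOR 98) XOR 72 = d1 XOR 72 = a3
byte 9: (eb XOR 0f) XOR 74 = e4 XOR 74 = 90

96 2f 95 eb d8 81 6e 4a a3 90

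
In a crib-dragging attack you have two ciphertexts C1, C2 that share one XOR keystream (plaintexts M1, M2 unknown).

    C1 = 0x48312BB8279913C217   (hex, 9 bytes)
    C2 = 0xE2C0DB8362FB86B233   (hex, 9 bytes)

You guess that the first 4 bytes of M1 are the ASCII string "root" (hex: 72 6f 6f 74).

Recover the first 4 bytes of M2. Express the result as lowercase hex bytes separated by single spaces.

First, C1 ⊕ C2 = (M1 ⊕ K) ⊕ (M2 ⊕ K) = M1 ⊕ M2, so the key drops out. Then M2 = (M1 ⊕ M2) ⊕ M1 over the first 4 bytes.
byte 0: (48 ⊕ e2) ⊕ 72 = aa ⊕ 72 = d8
byte 1: (31 ⊕ c0) ⊕ 6f = f1 ⊕ 6f = 9e
byte 2: (2b ⊕ db) ⊕ 6f = f0 ⊕ 6f = 9f
byte 3: (b8 ⊕ 83) ⊕ 74 = 3b ⊕ 74 = 4f

d8 9e 9f 4f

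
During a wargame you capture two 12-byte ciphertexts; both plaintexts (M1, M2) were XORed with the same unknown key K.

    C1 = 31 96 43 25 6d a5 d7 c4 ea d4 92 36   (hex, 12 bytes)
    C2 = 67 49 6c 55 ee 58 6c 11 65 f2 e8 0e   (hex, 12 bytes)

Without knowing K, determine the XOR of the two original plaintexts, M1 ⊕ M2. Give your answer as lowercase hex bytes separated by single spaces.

56 df 2f 70 83 fd bb d5 8f 26 7a 38

C1 ⊕ C2 = (M1 ⊕ K) ⊕ (M2 ⊕ K) = M1 ⊕ M2 — the shared key cancels under XOR.
31 ⊕ 67 = 56
96 ⊕ 49 = df
43 ⊕ 6c = 2f
25 ⊕ 55 = 70
6d ⊕ ee = 83
a5 ⊕ 58 = fd
d7 ⊕ 6c = bb
c4 ⊕ 11 = d5
ea ⊕ 65 = 8f
d4 ⊕ f2 = 26
92 ⊕ e8 = 7a
36 ⊕ 0e = 38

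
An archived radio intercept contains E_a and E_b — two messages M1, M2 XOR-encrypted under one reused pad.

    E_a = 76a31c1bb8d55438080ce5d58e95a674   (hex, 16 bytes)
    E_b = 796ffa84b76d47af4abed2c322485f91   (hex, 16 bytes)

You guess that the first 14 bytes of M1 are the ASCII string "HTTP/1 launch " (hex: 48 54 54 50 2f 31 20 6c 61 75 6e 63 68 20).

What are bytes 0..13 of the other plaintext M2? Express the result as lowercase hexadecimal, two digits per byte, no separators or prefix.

First, E_a ⊕ E_b = (M1 ⊕ K) ⊕ (M2 ⊕ K) = M1 ⊕ M2, so the key drops out. Then M2 = (M1 ⊕ M2) ⊕ M1 over the first 14 bytes.
byte 0: (76 XOR 79) XOR 48 = 0f XOR 48 = 47
byte 1: (a3 XOR 6f) XOR 54 = cc XOR 54 = 98
byte 2: (1c XOR fa) XOR 54 = e6 XOR 54 = b2
byte 3: (1b XOR 84) XOR 50 = 9f XOR 50 = cf
byte 4: (b8 XOR b7) XOR 2f = 0f XOR 2f = 20
byte 5: (d5 XOR 6d) XOR 31 = b8 XOR 31 = 89
byte 6: (54 XOR 47) XOR 20 = 13 XOR 20 = 33
byte 7: (38 XOR af) XOR 6c = 97 XOR 6c = fb
byte 8: (08 XOR 4a) XOR 61 = 42 XOR 61 = 23
byte 9: (0c XOR be) XOR 75 = b2 XOR 75 = c7
byte 10: (e5 XOR d2) XOR 6e = 37 XOR 6e = 59
byte 11: (d5 XOR c3) XOR 63 = 16 XOR 63 = 75
byte 12: (8e XOR 22) XOR 68 = ac XOR 68 = c4
byte 13: (95 XOR 48) XOR 20 = dd XOR 20 = fd

4798b2cf208933fb23c75975c4fd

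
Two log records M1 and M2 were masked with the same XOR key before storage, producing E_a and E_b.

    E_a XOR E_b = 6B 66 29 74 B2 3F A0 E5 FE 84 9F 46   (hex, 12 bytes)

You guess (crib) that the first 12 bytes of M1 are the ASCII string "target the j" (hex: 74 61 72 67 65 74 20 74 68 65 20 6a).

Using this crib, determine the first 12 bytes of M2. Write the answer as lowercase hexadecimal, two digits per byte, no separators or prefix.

1f075b13d74b809196e1bf2c

Since E_a ⊕ E_b = M1 ⊕ M2, XORing with the guessed M1 bytes yields the corresponding M2 bytes: M2 = (E_a ⊕ E_b) ⊕ M1.
107 XOR 116 =  31
102 XOR  97 =   7
 41 XOR 114 =  91
116 XOR 103 =  19
178 XOR 101 = 215
 63 XOR 116 =  75
160 XOR  32 = 128
229 XOR 116 = 145
254 XOR 104 = 150
132 XOR 101 = 225
159 XOR  32 = 191
 70 XOR 106 =  44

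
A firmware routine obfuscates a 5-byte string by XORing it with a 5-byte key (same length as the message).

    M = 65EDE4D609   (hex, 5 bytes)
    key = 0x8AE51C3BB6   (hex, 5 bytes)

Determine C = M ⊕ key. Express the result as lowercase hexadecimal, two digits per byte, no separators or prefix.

byte 0: 65 XOR 8a = ef
byte 1: ed XOR e5 = 08
byte 2: e4 XOR 1c = f8
byte 3: d6 XOR 3b = ed
byte 4: 09 XOR b6 = bf

ef08f8edbf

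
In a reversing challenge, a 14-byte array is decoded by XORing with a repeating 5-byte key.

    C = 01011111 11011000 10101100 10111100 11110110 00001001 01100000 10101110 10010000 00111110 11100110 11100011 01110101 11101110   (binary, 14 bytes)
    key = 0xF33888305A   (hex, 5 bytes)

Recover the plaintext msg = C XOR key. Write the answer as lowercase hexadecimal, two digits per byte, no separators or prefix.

The 5-byte key repeats, so the effective keystream is f3 38 88 30 5a f3 38 88 30 5a f3 38 88 30.
byte 0:  95 xor 243 = 172
byte 1: 216 xor  56 = 224
byte 2: 172 xor 136 =  36
byte 3: 188 xor  48 = 140
byte 4: 246 xor  90 = 172
byte 5:   9 xor 243 = 250
byte 6:  96 xor  56 =  88
byte 7: 174 xor 136 =  38
byte 8: 144 xor  48 = 160
byte 9:  62 xor  90 = 100
byte 10: 230 xor 243 =  21
byte 11: 227 xor  56 = 219
byte 12: 117 xor 136 = 253
byte 13: 238 xor  48 = 222

ace0248cacfa5826a06415dbfdde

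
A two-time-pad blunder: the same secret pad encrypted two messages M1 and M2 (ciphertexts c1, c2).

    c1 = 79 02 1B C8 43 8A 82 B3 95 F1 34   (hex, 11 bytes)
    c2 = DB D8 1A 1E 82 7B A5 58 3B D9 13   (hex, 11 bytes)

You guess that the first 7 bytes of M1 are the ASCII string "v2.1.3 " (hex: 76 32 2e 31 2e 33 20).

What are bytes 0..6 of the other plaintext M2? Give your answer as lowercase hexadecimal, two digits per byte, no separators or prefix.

First, c1 ⊕ c2 = (M1 ⊕ K) ⊕ (M2 ⊕ K) = M1 ⊕ M2, so the key drops out. Then M2 = (M1 ⊕ M2) ⊕ M1 over the first 7 bytes.
byte 0: (79 xor db) xor 76 = a2 xor 76 = d4
byte 1: (02 xor d8) xor 32 = da xor 32 = e8
byte 2: (1b xor 1a) xor 2e = 01 xor 2e = 2f
byte 3: (c8 xor 1e) xor 31 = d6 xor 31 = e7
byte 4: (43 xor 82) xor 2e = c1 xor 2e = ef
byte 5: (8a xor 7b) xor 33 = f1 xor 33 = c2
byte 6: (82 xor a5) xor 20 = 27 xor 20 = 07

d4e82fe7efc207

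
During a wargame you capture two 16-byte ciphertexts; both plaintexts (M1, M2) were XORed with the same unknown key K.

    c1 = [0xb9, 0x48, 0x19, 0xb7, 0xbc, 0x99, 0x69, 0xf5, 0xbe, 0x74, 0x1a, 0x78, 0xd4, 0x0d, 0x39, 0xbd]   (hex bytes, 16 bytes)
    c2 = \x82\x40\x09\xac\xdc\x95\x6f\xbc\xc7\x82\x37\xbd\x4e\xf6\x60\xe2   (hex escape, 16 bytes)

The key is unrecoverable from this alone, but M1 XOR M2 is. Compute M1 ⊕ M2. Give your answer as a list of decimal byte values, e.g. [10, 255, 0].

[59, 8, 16, 27, 96, 12, 6, 73, 121, 246, 45, 197, 154, 251, 89, 95]

c1 ⊕ c2 = (M1 ⊕ K) ⊕ (M2 ⊕ K) = M1 ⊕ M2 — the shared key cancels under XOR.
185 xor 130 =  59
 72 xor  64 =   8
 25 xor   9 =  16
183 xor 172 =  27
188 xor 220 =  96
153 xor 149 =  12
105 xor 111 =   6
245 xor 188 =  73
190 xor 199 = 121
116 xor 130 = 246
 26 xor  55 =  45
120 xor 189 = 197
212 xor  78 = 154
 13 xor 246 = 251
 57 xor  96 =  89
189 xor 226 =  95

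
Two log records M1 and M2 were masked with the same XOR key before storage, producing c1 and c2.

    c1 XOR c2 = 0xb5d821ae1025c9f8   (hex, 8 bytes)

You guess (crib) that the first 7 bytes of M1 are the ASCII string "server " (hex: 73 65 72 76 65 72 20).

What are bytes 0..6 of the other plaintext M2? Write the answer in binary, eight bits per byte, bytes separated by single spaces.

11000110 10111101 01010011 11011000 01110101 01010111 11101001

Since c1 ⊕ c2 = M1 ⊕ M2, XORing with the guessed M1 bytes yields the corresponding M2 bytes: M2 = (c1 ⊕ c2) ⊕ M1.
b5 ^ 73 = c6
d8 ^ 65 = bd
21 ^ 72 = 53
ae ^ 76 = d8
10 ^ 65 = 75
25 ^ 72 = 57
c9 ^ 20 = e9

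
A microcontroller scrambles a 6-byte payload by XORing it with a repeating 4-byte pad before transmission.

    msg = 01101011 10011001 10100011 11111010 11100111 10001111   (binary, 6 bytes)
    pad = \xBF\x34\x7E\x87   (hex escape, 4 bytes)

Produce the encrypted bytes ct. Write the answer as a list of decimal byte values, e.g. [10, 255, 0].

[212, 173, 221, 125, 88, 187]

The 4-byte key repeats, so the effective keystream is bf 34 7e 87 bf 34.
byte 0: 6b XOR bf = d4
byte 1: 99 XOR 34 = ad
byte 2: a3 XOR 7e = dd
byte 3: fa XOR 87 = 7d
byte 4: e7 XOR bf = 58
byte 5: 8f XOR 34 = bb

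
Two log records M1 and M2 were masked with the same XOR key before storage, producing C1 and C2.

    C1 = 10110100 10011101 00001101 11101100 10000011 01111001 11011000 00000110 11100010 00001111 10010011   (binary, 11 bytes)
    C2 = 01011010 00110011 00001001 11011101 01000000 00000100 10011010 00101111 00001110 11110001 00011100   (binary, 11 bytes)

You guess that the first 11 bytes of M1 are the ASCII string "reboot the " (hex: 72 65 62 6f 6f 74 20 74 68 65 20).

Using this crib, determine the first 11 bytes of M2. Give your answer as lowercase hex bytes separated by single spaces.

9c cb 66 5e ac 09 62 5d 84 9b af

First, C1 ⊕ C2 = (M1 ⊕ K) ⊕ (M2 ⊕ K) = M1 ⊕ M2, so the key drops out. Then M2 = (M1 ⊕ M2) ⊕ M1 over the first 11 bytes.
byte 0: (b4 ⊕ 5a) ⊕ 72 = ee ⊕ 72 = 9c
byte 1: (9d ⊕ 33) ⊕ 65 = ae ⊕ 65 = cb
byte 2: (0d ⊕ 09) ⊕ 62 = 04 ⊕ 62 = 66
byte 3: (ec ⊕ dd) ⊕ 6f = 31 ⊕ 6f = 5e
byte 4: (83 ⊕ 40) ⊕ 6f = c3 ⊕ 6f = ac
byte 5: (79 ⊕ 04) ⊕ 74 = 7d ⊕ 74 = 09
byte 6: (d8 ⊕ 9a) ⊕ 20 = 42 ⊕ 20 = 62
byte 7: (06 ⊕ 2f) ⊕ 74 = 29 ⊕ 74 = 5d
byte 8: (e2 ⊕ 0e) ⊕ 68 = ec ⊕ 68 = 84
byte 9: (0f ⊕ f1) ⊕ 65 = fe ⊕ 65 = 9b
byte 10: (93 ⊕ 1c) ⊕ 20 = 8f ⊕ 20 = af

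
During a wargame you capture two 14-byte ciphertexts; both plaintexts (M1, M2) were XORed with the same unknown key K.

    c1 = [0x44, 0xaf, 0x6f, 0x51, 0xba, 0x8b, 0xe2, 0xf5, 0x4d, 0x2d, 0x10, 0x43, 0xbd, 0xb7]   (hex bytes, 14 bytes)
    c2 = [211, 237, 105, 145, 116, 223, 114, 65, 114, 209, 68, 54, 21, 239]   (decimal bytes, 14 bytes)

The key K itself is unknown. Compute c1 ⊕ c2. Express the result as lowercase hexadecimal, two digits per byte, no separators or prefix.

974206c0ce5490b43ffc5475a858

c1 ⊕ c2 = (M1 ⊕ K) ⊕ (M2 ⊕ K) = M1 ⊕ M2 — the shared key cancels under XOR.
44 xor d3 = 97
af xor ed = 42
6f xor 69 = 06
51 xor 91 = c0
ba xor 74 = ce
8b xor df = 54
e2 xor 72 = 90
f5 xor 41 = b4
4d xor 72 = 3f
2d xor d1 = fc
10 xor 44 = 54
43 xor 36 = 75
bd xor 15 = a8
b7 xor ef = 58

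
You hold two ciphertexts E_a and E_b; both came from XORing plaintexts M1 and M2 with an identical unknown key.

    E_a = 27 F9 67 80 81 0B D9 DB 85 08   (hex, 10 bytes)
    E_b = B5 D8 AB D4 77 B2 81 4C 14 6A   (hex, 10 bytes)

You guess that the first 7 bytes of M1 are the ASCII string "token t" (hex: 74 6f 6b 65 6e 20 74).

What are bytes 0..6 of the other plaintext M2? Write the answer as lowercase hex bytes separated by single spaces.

e6 4e a7 31 98 99 2c

First, E_a ⊕ E_b = (M1 ⊕ K) ⊕ (M2 ⊕ K) = M1 ⊕ M2, so the key drops out. Then M2 = (M1 ⊕ M2) ⊕ M1 over the first 7 bytes.
byte 0: (27 xor b5) xor 74 = 92 xor 74 = e6
byte 1: (f9 xor d8) xor 6f = 21 xor 6f = 4e
byte 2: (67 xor ab) xor 6b = cc xor 6b = a7
byte 3: (80 xor d4) xor 65 = 54 xor 65 = 31
byte 4: (81 xor 77) xor 6e = f6 xor 6e = 98
byte 5: (0b xor b2) xor 20 = b9 xor 20 = 99
byte 6: (d9 xor 81) xor 74 = 58 xor 74 = 2c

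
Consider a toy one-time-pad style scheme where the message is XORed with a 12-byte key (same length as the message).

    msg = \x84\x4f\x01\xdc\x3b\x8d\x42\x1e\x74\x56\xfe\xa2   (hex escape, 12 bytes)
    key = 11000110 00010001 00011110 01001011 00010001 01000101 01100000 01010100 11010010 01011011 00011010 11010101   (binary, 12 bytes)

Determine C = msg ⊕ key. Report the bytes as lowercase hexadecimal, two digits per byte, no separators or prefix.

132 XOR 198 =  66
 79 XOR  17 =  94
  1 XOR  30 =  31
220 XOR  75 = 151
 59 XOR  17 =  42
141 XOR  69 = 200
 66 XOR  96 =  34
 30 XOR  84 =  74
116 XOR 210 = 166
 86 XOR  91 =  13
254 XOR  26 = 228
162 XOR 213 = 119

425e1f972ac8224aa60de477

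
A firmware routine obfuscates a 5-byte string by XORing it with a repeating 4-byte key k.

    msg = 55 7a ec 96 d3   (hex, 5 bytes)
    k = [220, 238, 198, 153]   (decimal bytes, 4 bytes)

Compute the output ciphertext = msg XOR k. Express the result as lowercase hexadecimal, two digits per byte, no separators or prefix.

The 4-byte key repeats, so the effective keystream is dc ee c6 99 dc.
byte 0: 01010101 XOR 11011100 = 10001001
byte 1: 01111010 XOR 11101110 = 10010100
byte 2: 11101100 XOR 11000110 = 00101010
byte 3: 10010110 XOR 10011001 = 00001111
byte 4: 11010011 XOR 11011100 = 00001111

89942a0f0f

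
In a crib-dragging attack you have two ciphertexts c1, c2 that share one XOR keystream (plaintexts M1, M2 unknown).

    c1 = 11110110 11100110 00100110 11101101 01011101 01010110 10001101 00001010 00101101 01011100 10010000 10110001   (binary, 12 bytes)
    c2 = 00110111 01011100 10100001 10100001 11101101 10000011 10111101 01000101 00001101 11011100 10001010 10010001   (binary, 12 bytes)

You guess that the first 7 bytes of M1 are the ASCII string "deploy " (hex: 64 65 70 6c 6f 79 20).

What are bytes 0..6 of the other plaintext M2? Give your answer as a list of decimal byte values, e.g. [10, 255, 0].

First, c1 ⊕ c2 = (M1 ⊕ K) ⊕ (M2 ⊕ K) = M1 ⊕ M2, so the key drops out. Then M2 = (M1 ⊕ M2) ⊕ M1 over the first 7 bytes.
byte 0: (f6 XOR 37) XOR 64 = c1 XOR 64 = a5
byte 1: (e6 XOR 5c) XOR 65 = ba XOR 65 = df
byte 2: (26 XOR a1) XOR 70 = 87 XOR 70 = f7
byte 3: (ed XOR a1) XOR 6c = 4c XOR 6c = 20
byte 4: (5d XOR ed) XOR 6f = b0 XOR 6f = df
byte 5: (56 XOR 83) XOR 79 = d5 XOR 79 = ac
byte 6: (8d XOR bd) XOR 20 = 30 XOR 20 = 10

[165, 223, 247, 32, 223, 172, 16]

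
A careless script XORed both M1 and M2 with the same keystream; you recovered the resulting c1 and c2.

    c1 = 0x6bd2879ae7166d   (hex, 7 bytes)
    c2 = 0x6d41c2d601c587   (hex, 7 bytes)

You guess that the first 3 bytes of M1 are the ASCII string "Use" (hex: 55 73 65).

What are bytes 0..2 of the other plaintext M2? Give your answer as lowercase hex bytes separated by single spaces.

53 e0 20

First, c1 ⊕ c2 = (M1 ⊕ K) ⊕ (M2 ⊕ K) = M1 ⊕ M2, so the key drops out. Then M2 = (M1 ⊕ M2) ⊕ M1 over the first 3 bytes.
byte 0: (6b ^ 6d) ^ 55 = 06 ^ 55 = 53
byte 1: (d2 ^ 41) ^ 73 = 93 ^ 73 = e0
byte 2: (87 ^ c2) ^ 65 = 45 ^ 65 = 20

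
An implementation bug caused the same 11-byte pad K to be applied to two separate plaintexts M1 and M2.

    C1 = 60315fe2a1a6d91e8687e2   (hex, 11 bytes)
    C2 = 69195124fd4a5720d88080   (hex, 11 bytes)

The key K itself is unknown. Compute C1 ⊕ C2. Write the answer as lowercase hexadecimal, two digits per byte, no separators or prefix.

C1 ⊕ C2 = (M1 ⊕ K) ⊕ (M2 ⊕ K) = M1 ⊕ M2 — the shared key cancels under XOR.
01100000 xor 01101001 = 00001001
00110001 xor 00011001 = 00101000
01011111 xor 01010001 = 00001110
11100010 xor 00100100 = 11000110
10100001 xor 11111101 = 01011100
10100110 xor 01001010 = 11101100
11011001 xor 01010111 = 10001110
00011110 xor 00100000 = 00111110
10000110 xor 11011000 = 01011110
10000111 xor 10000000 = 00000111
11100010 xor 10000000 = 01100010

09280ec65cec8e3e5e0762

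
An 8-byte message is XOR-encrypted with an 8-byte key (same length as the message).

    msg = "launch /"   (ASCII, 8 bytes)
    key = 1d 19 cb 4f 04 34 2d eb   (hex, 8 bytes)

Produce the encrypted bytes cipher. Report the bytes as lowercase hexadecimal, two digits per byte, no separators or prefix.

7178be21675c0dc4

byte 0: 6c xor 1d = 71
byte 1: 61 xor 19 = 78
byte 2: 75 xor cb = be
byte 3: 6e xor 4f = 21
byte 4: 63 xor 04 = 67
byte 5: 68 xor 34 = 5c
byte 6: 20 xor 2d = 0d
byte 7: 2f xor eb = c4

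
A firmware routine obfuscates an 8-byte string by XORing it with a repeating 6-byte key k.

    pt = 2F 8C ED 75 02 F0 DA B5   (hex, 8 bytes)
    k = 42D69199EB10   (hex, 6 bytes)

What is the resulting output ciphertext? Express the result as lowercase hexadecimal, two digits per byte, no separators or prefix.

The 6-byte key repeats, so the effective keystream is 42 d6 91 99 eb 10 42 d6.
byte 0: 00101111 ^ 01000010 = 01101101
byte 1: 10001100 ^ 11010110 = 01011010
byte 2: 11101101 ^ 10010001 = 01111100
byte 3: 01110101 ^ 10011001 = 11101100
byte 4: 00000010 ^ 11101011 = 11101001
byte 5: 11110000 ^ 00010000 = 11100000
byte 6: 11011010 ^ 01000010 = 10011000
byte 7: 10110101 ^ 11010110 = 01100011

6d5a7cece9e09863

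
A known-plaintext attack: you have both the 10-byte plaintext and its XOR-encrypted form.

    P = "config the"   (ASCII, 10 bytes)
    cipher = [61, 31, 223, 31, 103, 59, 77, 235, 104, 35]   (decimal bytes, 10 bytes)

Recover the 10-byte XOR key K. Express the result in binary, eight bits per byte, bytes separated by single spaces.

Since cipher = P ⊕ K, XORing both sides with P gives K = P ⊕ cipher.
byte 0:  99 XOR  61 =  94
byte 1: 111 XOR  31 = 112
byte 2: 110 XOR 223 = 177
byte 3: 102 XOR  31 = 121
byte 4: 105 XOR 103 =  14
byte 5: 103 XOR  59 =  92
byte 6:  32 XOR  77 = 109
byte 7: 116 XOR 235 = 159
byte 8: 104 XOR 104 =   0
byte 9: 101 XOR  35 =  70

01011110 01110000 10110001 01111001 00001110 01011100 01101101 10011111 00000000 01000110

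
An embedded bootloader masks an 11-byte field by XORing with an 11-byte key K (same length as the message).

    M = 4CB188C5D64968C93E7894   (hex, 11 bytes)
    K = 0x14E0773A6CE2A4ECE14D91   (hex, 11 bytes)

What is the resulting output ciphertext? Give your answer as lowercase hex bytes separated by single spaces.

58 51 ff ff ba ab cc 25 df 35 05

4c xor 14 = 58
b1 xor e0 = 51
88 xor 77 = ff
c5 xor 3a = ff
d6 xor 6c = ba
49 xor e2 = ab
68 xor a4 = cc
c9 xor ec = 25
3e xor e1 = df
78 xor 4d = 35
94 xor 91 = 05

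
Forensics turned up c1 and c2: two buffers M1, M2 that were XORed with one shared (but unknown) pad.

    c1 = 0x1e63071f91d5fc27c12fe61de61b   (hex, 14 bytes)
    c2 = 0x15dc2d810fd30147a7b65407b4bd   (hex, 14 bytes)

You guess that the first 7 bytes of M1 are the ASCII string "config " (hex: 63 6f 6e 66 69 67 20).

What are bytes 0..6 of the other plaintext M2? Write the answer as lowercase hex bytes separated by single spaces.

First, c1 ⊕ c2 = (M1 ⊕ K) ⊕ (M2 ⊕ K) = M1 ⊕ M2, so the key drops out. Then M2 = (M1 ⊕ M2) ⊕ M1 over the first 7 bytes.
byte 0: (1e ^ 15) ^ 63 = 0b ^ 63 = 68
byte 1: (63 ^ dc) ^ 6f = bf ^ 6f = d0
byte 2: (07 ^ 2d) ^ 6e = 2a ^ 6e = 44
byte 3: (1f ^ 81) ^ 66 = 9e ^ 66 = f8
byte 4: (91 ^ 0f) ^ 69 = 9e ^ 69 = f7
byte 5: (d5 ^ d3) ^ 67 = 06 ^ 67 = 61
byte 6: (fc ^ 01) ^ 20 = fd ^ 20 = dd

68 d0 44 f8 f7 61 dd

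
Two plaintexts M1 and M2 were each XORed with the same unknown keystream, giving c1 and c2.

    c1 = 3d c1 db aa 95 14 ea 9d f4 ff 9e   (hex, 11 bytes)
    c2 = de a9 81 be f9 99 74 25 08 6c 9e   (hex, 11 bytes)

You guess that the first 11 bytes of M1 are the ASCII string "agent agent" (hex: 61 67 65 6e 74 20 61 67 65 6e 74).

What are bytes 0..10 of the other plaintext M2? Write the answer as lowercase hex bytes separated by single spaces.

First, c1 ⊕ c2 = (M1 ⊕ K) ⊕ (M2 ⊕ K) = M1 ⊕ M2, so the key drops out. Then M2 = (M1 ⊕ M2) ⊕ M1 over the first 11 bytes.
byte 0: (3d ^ de) ^ 61 = e3 ^ 61 = 82
byte 1: (c1 ^ a9) ^ 67 = 68 ^ 67 = 0f
byte 2: (db ^ 81) ^ 65 = 5a ^ 65 = 3f
byte 3: (aa ^ be) ^ 6e = 14 ^ 6e = 7a
byte 4: (95 ^ f9) ^ 74 = 6c ^ 74 = 18
byte 5: (14 ^ 99) ^ 20 = 8d ^ 20 = ad
byte 6: (ea ^ 74) ^ 61 = 9e ^ 61 = ff
byte 7: (9d ^ 25) ^ 67 = b8 ^ 67 = df
byte 8: (f4 ^ 08) ^ 65 = fc ^ 65 = 99
byte 9: (ff ^ 6c) ^ 6e = 93 ^ 6e = fd
byte 10: (9e ^ 9e) ^ 74 = 00 ^ 74 = 74

82 0f 3f 7a 18 ad ff df 99 fd 74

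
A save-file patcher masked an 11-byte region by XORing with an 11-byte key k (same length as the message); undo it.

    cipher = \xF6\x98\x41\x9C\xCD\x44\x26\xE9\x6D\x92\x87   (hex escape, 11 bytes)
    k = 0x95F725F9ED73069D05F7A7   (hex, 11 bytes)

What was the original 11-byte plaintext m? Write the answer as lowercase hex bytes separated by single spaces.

XOR is its own inverse, so applying the key byte-wise gives the result directly.
246 ^ 149 =  99
152 ^ 247 = 111
 65 ^  37 = 100
156 ^ 249 = 101
205 ^ 237 =  32
 68 ^ 115 =  55
 38 ^   6 =  32
233 ^ 157 = 116
109 ^   5 = 104
146 ^ 247 = 101
135 ^ 167 =  32

63 6f 64 65 20 37 20 74 68 65 20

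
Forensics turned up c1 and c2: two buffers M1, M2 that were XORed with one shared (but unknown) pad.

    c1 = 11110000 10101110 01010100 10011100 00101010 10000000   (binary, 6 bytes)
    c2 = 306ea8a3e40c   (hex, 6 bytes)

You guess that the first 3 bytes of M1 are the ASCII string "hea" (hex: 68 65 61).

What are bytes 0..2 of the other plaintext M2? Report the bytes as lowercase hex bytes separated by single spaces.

First, c1 ⊕ c2 = (M1 ⊕ K) ⊕ (M2 ⊕ K) = M1 ⊕ M2, so the key drops out. Then M2 = (M1 ⊕ M2) ⊕ M1 over the first 3 bytes.
byte 0: (f0 xor 30) xor 68 = c0 xor 68 = a8
byte 1: (ae xor 6e) xor 65 = c0 xor 65 = a5
byte 2: (54 xor a8) xor 61 = fc xor 61 = 9d

a8 a5 9d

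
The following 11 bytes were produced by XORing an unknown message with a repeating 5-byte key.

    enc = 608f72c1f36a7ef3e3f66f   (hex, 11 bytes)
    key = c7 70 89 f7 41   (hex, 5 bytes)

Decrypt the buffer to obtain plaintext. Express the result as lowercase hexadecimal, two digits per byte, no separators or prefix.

The 5-byte key repeats, so the effective keystream is c7 70 89 f7 41 c7 70 89 f7 41 c7.
byte 0:  96 XOR 199 = 167
byte 1: 143 XOR 112 = 255
byte 2: 114 XOR 137 = 251
byte 3: 193 XOR 247 =  54
byte 4: 243 XOR  65 = 178
byte 5: 106 XOR 199 = 173
byte 6: 126 XOR 112 =  14
byte 7: 243 XOR 137 = 122
byte 8: 227 XOR 247 =  20
byte 9: 246 XOR  65 = 183
byte 10: 111 XOR 199 = 168

a7fffb36b2ad0e7a14b7a8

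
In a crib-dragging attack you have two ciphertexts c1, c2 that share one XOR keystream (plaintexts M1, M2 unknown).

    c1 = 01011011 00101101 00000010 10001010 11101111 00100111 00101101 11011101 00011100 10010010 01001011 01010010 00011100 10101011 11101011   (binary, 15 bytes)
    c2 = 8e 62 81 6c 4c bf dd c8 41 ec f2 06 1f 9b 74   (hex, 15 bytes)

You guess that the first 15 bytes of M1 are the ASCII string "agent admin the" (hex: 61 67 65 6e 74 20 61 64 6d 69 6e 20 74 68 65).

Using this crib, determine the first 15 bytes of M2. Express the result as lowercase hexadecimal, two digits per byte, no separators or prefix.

b428e688d7b891713017d7747758fa

First, c1 ⊕ c2 = (M1 ⊕ K) ⊕ (M2 ⊕ K) = M1 ⊕ M2, so the key drops out. Then M2 = (M1 ⊕ M2) ⊕ M1 over the first 15 bytes.
byte 0: (5b xor 8e) xor 61 = d5 xor 61 = b4
byte 1: (2d xor 62) xor 67 = 4f xor 67 = 28
byte 2: (02 xor 81) xor 65 = 83 xor 65 = e6
byte 3: (8a xor 6c) xor 6e = e6 xor 6e = 88
byte 4: (ef xor 4c) xor 74 = a3 xor 74 = d7
byte 5: (27 xor bf) xor 20 = 98 xor 20 = b8
byte 6: (2d xor dd) xor 61 = f0 xor 61 = 91
byte 7: (dd xor c8) xor 64 = 15 xor 64 = 71
byte 8: (1c xor 41) xor 6d = 5d xor 6d = 30
byte 9: (92 xor ec) xor 69 = 7e xor 69 = 17
byte 10: (4b xor f2) xor 6e = b9 xor 6e = d7
byte 11: (52 xor 06) xor 20 = 54 xor 20 = 74
byte 12: (1c xor 1f) xor 74 = 03 xor 74 = 77
byte 13: (ab xor 9b) xor 68 = 30 xor 68 = 58
byte 14: (eb xor 74) xor 65 = 9f xor 65 = fa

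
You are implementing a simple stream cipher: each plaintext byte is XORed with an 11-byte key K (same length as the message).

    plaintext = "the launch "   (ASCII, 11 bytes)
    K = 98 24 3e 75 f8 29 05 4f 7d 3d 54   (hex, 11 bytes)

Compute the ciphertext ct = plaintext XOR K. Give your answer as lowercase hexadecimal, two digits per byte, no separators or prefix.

ec4c5b55944870211e5574

116 ⊕ 152 = 236
104 ⊕  36 =  76
101 ⊕  62 =  91
 32 ⊕ 117 =  85
108 ⊕ 248 = 148
 97 ⊕  41 =  72
117 ⊕   5 = 112
110 ⊕  79 =  33
 99 ⊕ 125 =  30
104 ⊕  61 =  85
 32 ⊕  84 = 116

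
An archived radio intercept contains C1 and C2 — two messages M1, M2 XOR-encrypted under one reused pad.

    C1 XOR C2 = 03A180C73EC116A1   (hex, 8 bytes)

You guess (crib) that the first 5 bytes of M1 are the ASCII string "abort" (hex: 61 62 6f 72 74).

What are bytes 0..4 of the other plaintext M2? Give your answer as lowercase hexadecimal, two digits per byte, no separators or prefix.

Since C1 ⊕ C2 = M1 ⊕ M2, XORing with the guessed M1 bytes yields the corresponding M2 bytes: M2 = (C1 ⊕ C2) ⊕ M1.
byte 0: 03 xor 61 = 62
byte 1: a1 xor 62 = c3
byte 2: 80 xor 6f = ef
byte 3: c7 xor 72 = b5
byte 4: 3e xor 74 = 4a

62c3efb54a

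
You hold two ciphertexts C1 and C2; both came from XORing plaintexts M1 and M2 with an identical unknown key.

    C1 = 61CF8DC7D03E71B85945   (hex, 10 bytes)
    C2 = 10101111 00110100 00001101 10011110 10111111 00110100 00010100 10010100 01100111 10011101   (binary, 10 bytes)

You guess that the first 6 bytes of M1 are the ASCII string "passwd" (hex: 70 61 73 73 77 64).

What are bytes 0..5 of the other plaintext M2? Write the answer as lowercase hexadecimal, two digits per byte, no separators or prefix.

First, C1 ⊕ C2 = (M1 ⊕ K) ⊕ (M2 ⊕ K) = M1 ⊕ M2, so the key drops out. Then M2 = (M1 ⊕ M2) ⊕ M1 over the first 6 bytes.
byte 0: (61 xor af) xor 70 = ce xor 70 = be
byte 1: (cf xor 34) xor 61 = fb xor 61 = 9a
byte 2: (8d xor 0d) xor 73 = 80 xor 73 = f3
byte 3: (c7 xor 9e) xor 73 = 59 xor 73 = 2a
byte 4: (d0 xor bf) xor 77 = 6f xor 77 = 18
byte 5: (3e xor 34) xor 64 = 0a xor 64 = 6e

be9af32a186e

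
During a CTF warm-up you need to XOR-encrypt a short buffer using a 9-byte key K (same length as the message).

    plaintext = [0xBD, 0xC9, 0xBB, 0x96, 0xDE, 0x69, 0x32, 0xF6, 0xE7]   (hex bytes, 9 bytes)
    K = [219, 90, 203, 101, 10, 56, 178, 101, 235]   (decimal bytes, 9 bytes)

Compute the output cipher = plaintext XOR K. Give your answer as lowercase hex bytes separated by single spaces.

bd XOR db = 66
c9 XOR 5a = 93
bb XOR cb = 70
96 XOR 65 = f3
de XOR 0a = d4
69 XOR 38 = 51
32 XOR b2 = 80
f6 XOR 65 = 93
e7 XOR eb = 0c

66 93 70 f3 d4 51 80 93 0c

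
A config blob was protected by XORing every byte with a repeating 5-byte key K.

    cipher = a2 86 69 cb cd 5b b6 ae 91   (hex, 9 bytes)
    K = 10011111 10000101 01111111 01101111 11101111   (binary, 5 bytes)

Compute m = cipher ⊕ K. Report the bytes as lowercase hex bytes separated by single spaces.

The 5-byte key repeats, so the effective keystream is 9f 85 7f 6f ef 9f 85 7f 6f.
byte 0: a2 XOR 9f = 3d
byte 1: 86 XOR 85 = 03
byte 2: 69 XOR 7f = 16
byte 3: cb XOR 6f = a4
byte 4: cd XOR ef = 22
byte 5: 5b XOR 9f = c4
byte 6: b6 XOR 85 = 33
byte 7: ae XOR 7f = d1
byte 8: 91 XOR 6f = fe

3d 03 16 a4 22 c4 33 d1 fe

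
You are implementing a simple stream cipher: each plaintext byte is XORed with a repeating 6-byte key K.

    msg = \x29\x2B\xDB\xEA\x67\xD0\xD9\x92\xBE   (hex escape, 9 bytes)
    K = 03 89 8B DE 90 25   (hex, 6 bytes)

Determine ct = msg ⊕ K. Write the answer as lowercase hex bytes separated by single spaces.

The 6-byte key repeats, so the effective keystream is 03 89 8b de 90 25 03 89 8b.
byte 0: 29 ⊕ 03 = 2a
byte 1: 2b ⊕ 89 = a2
byte 2: db ⊕ 8b = 50
byte 3: ea ⊕ de = 34
byte 4: 67 ⊕ 90 = f7
byte 5: d0 ⊕ 25 = f5
byte 6: d9 ⊕ 03 = da
byte 7: 92 ⊕ 89 = 1b
byte 8: be ⊕ 8b = 35

2a a2 50 34 f7 f5 da 1b 35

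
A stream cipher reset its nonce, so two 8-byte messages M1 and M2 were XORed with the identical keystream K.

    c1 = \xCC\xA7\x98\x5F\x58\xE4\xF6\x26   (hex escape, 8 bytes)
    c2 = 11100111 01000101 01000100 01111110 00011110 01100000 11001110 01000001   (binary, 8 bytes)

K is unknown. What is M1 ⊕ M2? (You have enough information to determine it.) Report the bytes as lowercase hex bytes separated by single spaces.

c1 ⊕ c2 = (M1 ⊕ K) ⊕ (M2 ⊕ K) = M1 ⊕ M2 — the shared key cancels under XOR.
cc ^ e7 = 2b
a7 ^ 45 = e2
98 ^ 44 = dc
5f ^ 7e = 21
58 ^ 1e = 46
e4 ^ 60 = 84
f6 ^ ce = 38
26 ^ 41 = 67

2b e2 dc 21 46 84 38 67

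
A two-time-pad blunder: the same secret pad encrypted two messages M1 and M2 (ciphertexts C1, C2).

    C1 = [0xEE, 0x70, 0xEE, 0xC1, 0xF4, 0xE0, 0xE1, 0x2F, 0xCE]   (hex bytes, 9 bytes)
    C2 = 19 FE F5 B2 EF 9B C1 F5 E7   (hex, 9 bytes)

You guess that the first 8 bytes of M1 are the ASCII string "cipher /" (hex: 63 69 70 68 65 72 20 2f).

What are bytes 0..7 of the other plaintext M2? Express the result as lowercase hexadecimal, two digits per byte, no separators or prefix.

First, C1 ⊕ C2 = (M1 ⊕ K) ⊕ (M2 ⊕ K) = M1 ⊕ M2, so the key drops out. Then M2 = (M1 ⊕ M2) ⊕ M1 over the first 8 bytes.
byte 0: (ee xor 19) xor 63 = f7 xor 63 = 94
byte 1: (70 xor fe) xor 69 = 8e xor 69 = e7
byte 2: (ee xor f5) xor 70 = 1b xor 70 = 6b
byte 3: (c1 xor b2) xor 68 = 73 xor 68 = 1b
byte 4: (f4 xor ef) xor 65 = 1b xor 65 = 7e
byte 5: (e0 xor 9b) xor 72 = 7b xor 72 = 09
byte 6: (e1 xor c1) xor 20 = 20 xor 20 = 00
byte 7: (2f xor f5) xor 2f = da xor 2f = f5

94e76b1b7e0900f5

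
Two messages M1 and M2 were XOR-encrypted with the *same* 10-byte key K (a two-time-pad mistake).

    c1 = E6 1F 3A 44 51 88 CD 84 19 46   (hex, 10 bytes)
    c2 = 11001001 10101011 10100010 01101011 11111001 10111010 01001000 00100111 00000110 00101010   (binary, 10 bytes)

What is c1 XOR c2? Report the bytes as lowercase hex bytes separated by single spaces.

2f b4 98 2f a8 32 85 a3 1f 6c

c1 ⊕ c2 = (M1 ⊕ K) ⊕ (M2 ⊕ K) = M1 ⊕ M2 — the shared key cancels under XOR.
e6 ⊕ c9 = 2f
1f ⊕ ab = b4
3a ⊕ a2 = 98
44 ⊕ 6b = 2f
51 ⊕ f9 = a8
88 ⊕ ba = 32
cd ⊕ 48 = 85
84 ⊕ 27 = a3
19 ⊕ 06 = 1f
46 ⊕ 2a = 6c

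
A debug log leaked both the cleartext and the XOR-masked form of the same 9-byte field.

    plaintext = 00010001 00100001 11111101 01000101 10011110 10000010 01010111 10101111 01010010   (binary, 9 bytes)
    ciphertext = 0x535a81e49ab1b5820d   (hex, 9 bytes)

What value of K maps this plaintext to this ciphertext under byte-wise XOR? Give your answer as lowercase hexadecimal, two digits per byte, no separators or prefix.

427b7ca10433e22d5f

Since ciphertext = plaintext ⊕ K, XORing both sides with plaintext gives K = plaintext ⊕ ciphertext.
11 ⊕ 53 = 42
21 ⊕ 5a = 7b
fd ⊕ 81 = 7c
45 ⊕ e4 = a1
9e ⊕ 9a = 04
82 ⊕ b1 = 33
57 ⊕ b5 = e2
af ⊕ 82 = 2d
52 ⊕ 0d = 5f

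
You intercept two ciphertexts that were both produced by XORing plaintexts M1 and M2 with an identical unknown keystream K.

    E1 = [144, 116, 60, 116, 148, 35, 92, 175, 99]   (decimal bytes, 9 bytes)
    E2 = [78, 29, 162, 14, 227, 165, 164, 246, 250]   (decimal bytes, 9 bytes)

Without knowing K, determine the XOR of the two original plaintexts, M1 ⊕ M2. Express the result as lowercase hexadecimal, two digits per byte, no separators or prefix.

de699e7a7786f85999

E1 ⊕ E2 = (M1 ⊕ K) ⊕ (M2 ⊕ K) = M1 ⊕ M2 — the shared key cancels under XOR.
144 ^  78 = 222
116 ^  29 = 105
 60 ^ 162 = 158
116 ^  14 = 122
148 ^ 227 = 119
 35 ^ 165 = 134
 92 ^ 164 = 248
175 ^ 246 =  89
 99 ^ 250 = 153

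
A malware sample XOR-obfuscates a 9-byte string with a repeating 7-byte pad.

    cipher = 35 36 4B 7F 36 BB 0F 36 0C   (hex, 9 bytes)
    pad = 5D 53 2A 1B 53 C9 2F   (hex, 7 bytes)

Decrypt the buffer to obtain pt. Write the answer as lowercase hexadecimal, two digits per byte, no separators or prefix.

686561646572206b5f

The 7-byte key repeats, so the effective keystream is 5d 53 2a 1b 53 c9 2f 5d 53.
byte 0: 35 ⊕ 5d = 68
byte 1: 36 ⊕ 53 = 65
byte 2: 4b ⊕ 2a = 61
byte 3: 7f ⊕ 1b = 64
byte 4: 36 ⊕ 53 = 65
byte 5: bb ⊕ c9 = 72
byte 6: 0f ⊕ 2f = 20
byte 7: 36 ⊕ 5d = 6b
byte 8: 0c ⊕ 53 = 5f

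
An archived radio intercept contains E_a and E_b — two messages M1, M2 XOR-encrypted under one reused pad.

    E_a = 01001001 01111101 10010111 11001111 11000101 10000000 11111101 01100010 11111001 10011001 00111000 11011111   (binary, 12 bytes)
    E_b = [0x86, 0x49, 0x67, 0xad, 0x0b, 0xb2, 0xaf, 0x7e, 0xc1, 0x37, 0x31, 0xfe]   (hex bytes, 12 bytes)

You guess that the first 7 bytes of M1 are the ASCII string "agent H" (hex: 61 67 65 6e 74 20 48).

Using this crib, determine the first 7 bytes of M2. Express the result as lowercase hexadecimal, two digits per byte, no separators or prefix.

ae53950cba121a

First, E_a ⊕ E_b = (M1 ⊕ K) ⊕ (M2 ⊕ K) = M1 ⊕ M2, so the key drops out. Then M2 = (M1 ⊕ M2) ⊕ M1 over the first 7 bytes.
byte 0: (49 xor 86) xor 61 = cf xor 61 = ae
byte 1: (7d xor 49) xor 67 = 34 xor 67 = 53
byte 2: (97 xor 67) xor 65 = f0 xor 65 = 95
byte 3: (cf xor ad) xor 6e = 62 xor 6e = 0c
byte 4: (c5 xor 0b) xor 74 = ce xor 74 = ba
byte 5: (80 xor b2) xor 20 = 32 xor 20 = 12
byte 6: (fd xor af) xor 48 = 52 xor 48 = 1a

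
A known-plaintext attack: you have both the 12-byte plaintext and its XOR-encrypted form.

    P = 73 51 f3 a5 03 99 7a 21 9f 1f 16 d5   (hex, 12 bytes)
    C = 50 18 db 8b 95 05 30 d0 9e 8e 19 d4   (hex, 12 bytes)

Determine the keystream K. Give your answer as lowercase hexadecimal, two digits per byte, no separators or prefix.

2349282e969c4af101910f01

Since C = P ⊕ K, XORing both sides with P gives K = P ⊕ C.
73 ⊕ 50 = 23
51 ⊕ 18 = 49
f3 ⊕ db = 28
a5 ⊕ 8b = 2e
03 ⊕ 95 = 96
99 ⊕ 05 = 9c
7a ⊕ 30 = 4a
21 ⊕ d0 = f1
9f ⊕ 9e = 01
1f ⊕ 8e = 91
16 ⊕ 19 = 0f
d5 ⊕ d4 = 01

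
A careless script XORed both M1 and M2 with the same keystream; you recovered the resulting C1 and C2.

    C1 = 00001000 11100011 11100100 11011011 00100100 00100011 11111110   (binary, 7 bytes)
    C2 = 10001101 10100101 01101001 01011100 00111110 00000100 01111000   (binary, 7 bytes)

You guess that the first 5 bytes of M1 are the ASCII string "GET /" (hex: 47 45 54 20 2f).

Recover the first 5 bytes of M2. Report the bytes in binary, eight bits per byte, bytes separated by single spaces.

First, C1 ⊕ C2 = (M1 ⊕ K) ⊕ (M2 ⊕ K) = M1 ⊕ M2, so the key drops out. Then M2 = (M1 ⊕ M2) ⊕ M1 over the first 5 bytes.
byte 0: (08 XOR 8d) XOR 47 = 85 XOR 47 = c2
byte 1: (e3 XOR a5) XOR 45 = 46 XOR 45 = 03
byte 2: (e4 XOR 69) XOR 54 = 8d XOR 54 = d9
byte 3: (db XOR 5c) XOR 20 = 87 XOR 20 = a7
byte 4: (24 XOR 3e) XOR 2f = 1a XOR 2f = 35

11000010 00000011 11011001 10100111 00110101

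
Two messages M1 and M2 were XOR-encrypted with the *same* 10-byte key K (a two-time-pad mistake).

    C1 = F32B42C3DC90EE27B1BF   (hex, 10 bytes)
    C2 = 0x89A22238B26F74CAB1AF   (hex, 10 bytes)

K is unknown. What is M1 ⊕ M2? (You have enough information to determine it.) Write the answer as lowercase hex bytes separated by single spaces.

C1 ⊕ C2 = (M1 ⊕ K) ⊕ (M2 ⊕ K) = M1 ⊕ M2 — the shared key cancels under XOR.
11110011 xor 10001001 = 01111010
00101011 xor 10100010 = 10001001
01000010 xor 00100010 = 01100000
11000011 xor 00111000 = 11111011
11011100 xor 10110010 = 01101110
10010000 xor 01101111 = 11111111
11101110 xor 01110100 = 10011010
00100111 xor 11001010 = 11101101
10110001 xor 10110001 = 00000000
10111111 xor 10101111 = 00010000

7a 89 60 fb 6e ff 9a ed 00 10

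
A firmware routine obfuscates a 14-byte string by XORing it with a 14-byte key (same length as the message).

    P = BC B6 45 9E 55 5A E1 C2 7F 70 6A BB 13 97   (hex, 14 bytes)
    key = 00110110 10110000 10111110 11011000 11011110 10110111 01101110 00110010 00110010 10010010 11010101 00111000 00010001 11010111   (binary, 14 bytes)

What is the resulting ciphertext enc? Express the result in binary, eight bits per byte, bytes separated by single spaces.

10001010 00000110 11111011 01000110 10001011 11101101 10001111 11110000 01001101 11100010 10111111 10000011 00000010 01000000

XOR is its own inverse, so applying the key byte-wise gives the result directly.
byte 0: bc XOR 36 = 8a
byte 1: b6 XOR b0 = 06
byte 2: 45 XOR be = fb
byte 3: 9e XOR d8 = 46
byte 4: 55 XOR de = 8b
byte 5: 5a XOR b7 = ed
byte 6: e1 XOR 6e = 8f
byte 7: c2 XOR 32 = f0
byte 8: 7f XOR 32 = 4d
byte 9: 70 XOR 92 = e2
byte 10: 6a XOR d5 = bf
byte 11: bb XOR 38 = 83
byte 12: 13 XOR 11 = 02
byte 13: 97 XOR d7 = 40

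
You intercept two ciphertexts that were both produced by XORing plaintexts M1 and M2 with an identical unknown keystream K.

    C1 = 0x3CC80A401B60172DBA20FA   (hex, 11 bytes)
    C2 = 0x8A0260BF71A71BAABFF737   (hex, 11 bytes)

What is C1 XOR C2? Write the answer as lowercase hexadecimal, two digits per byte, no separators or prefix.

C1 ⊕ C2 = (M1 ⊕ K) ⊕ (M2 ⊕ K) = M1 ⊕ M2 — the shared key cancels under XOR.
byte 0: 00111100 ^ 10001010 = 10110110
byte 1: 11001000 ^ 00000010 = 11001010
byte 2: 00001010 ^ 01100000 = 01101010
byte 3: 01000000 ^ 10111111 = 11111111
byte 4: 00011011 ^ 01110001 = 01101010
byte 5: 01100000 ^ 10100111 = 11000111
byte 6: 00010111 ^ 00011011 = 00001100
byte 7: 00101101 ^ 10101010 = 10000111
byte 8: 10111010 ^ 10111111 = 00000101
byte 9: 00100000 ^ 11110111 = 11010111
byte 10: 11111010 ^ 00110111 = 11001101

b6ca6aff6ac70c8705d7cd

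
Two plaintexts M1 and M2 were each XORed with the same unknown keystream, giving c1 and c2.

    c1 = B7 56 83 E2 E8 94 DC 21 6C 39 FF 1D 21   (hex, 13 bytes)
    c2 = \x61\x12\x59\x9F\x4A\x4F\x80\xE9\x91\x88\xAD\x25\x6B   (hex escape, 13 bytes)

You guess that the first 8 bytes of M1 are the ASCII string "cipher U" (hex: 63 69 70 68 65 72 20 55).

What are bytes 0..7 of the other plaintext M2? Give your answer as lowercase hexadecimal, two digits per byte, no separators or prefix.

First, c1 ⊕ c2 = (M1 ⊕ K) ⊕ (M2 ⊕ K) = M1 ⊕ M2, so the key drops out. Then M2 = (M1 ⊕ M2) ⊕ M1 over the first 8 bytes.
byte 0: (b7 ^ 61) ^ 63 = d6 ^ 63 = b5
byte 1: (56 ^ 12) ^ 69 = 44 ^ 69 = 2d
byte 2: (83 ^ 59) ^ 70 = da ^ 70 = aa
byte 3: (e2 ^ 9f) ^ 68 = 7d ^ 68 = 15
byte 4: (e8 ^ 4a) ^ 65 = a2 ^ 65 = c7
byte 5: (94 ^ 4f) ^ 72 = db ^ 72 = a9
byte 6: (dc ^ 80) ^ 20 = 5c ^ 20 = 7c
byte 7: (21 ^ e9) ^ 55 = c8 ^ 55 = 9d

b52daa15c7a97c9d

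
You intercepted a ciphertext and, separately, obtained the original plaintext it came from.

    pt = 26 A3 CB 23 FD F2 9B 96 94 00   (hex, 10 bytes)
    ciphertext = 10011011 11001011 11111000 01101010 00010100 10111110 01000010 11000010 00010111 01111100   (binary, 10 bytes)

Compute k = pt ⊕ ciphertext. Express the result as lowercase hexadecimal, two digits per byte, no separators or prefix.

bd683349e94cd954837c

Since ciphertext = pt ⊕ k, XORing both sides with pt gives k = pt ⊕ ciphertext.
 38 ^ 155 = 189
163 ^ 203 = 104
203 ^ 248 =  51
 35 ^ 106 =  73
253 ^  20 = 233
242 ^ 190 =  76
155 ^  66 = 217
150 ^ 194 =  84
148 ^  23 = 131
  0 ^ 124 = 124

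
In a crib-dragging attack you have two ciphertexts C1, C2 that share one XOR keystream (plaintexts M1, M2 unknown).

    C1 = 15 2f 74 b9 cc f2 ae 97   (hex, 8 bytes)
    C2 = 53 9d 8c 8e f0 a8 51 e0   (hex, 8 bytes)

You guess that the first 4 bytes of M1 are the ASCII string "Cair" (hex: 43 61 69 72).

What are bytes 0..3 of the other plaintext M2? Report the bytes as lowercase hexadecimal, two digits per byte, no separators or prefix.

First, C1 ⊕ C2 = (M1 ⊕ K) ⊕ (M2 ⊕ K) = M1 ⊕ M2, so the key drops out. Then M2 = (M1 ⊕ M2) ⊕ M1 over the first 4 bytes.
byte 0: (15 XOR 53) XOR 43 = 46 XOR 43 = 05
byte 1: (2f XOR 9d) XOR 61 = b2 XOR 61 = d3
byte 2: (74 XOR 8c) XOR 69 = f8 XOR 69 = 91
byte 3: (b9 XOR 8e) XOR 72 = 37 XOR 72 = 45

05d39145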